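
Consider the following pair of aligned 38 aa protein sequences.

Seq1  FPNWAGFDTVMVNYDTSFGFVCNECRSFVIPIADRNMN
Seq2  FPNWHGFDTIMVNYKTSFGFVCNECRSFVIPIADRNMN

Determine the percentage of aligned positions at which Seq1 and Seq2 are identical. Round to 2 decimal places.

The sequences differ at positions 5 (A/H), 10 (V/I), 15 (D/K).
35 of the 38 sites match, so the percent identity is 35/38 × 100 = 92.11%.

92.11%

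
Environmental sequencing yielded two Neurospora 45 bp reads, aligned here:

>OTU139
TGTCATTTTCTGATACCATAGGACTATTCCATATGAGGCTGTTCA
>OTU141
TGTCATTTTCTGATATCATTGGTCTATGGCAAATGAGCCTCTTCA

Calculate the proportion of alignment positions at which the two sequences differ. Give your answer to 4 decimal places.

The sequences differ at positions 16 (C/T), 20 (A/T), 23 (A/T), 28 (T/G), 29 (C/G), 32 (T/A), 38 (G/C), 41 (G/C).
There are 8 differences over 45 sites, so p = 8/45 = 0.1778.

0.1778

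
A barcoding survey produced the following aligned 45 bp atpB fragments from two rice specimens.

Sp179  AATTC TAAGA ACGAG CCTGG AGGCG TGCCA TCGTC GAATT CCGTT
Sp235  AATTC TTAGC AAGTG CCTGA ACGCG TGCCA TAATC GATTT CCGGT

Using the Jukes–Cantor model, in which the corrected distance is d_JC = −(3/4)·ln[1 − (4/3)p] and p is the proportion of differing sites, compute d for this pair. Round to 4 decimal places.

Mismatches occur at site 7 (A→T), site 10 (A→C), site 12 (C→A), site 14 (A→T), site 20 (G→A), site 22 (G→C), site 32 (C→A), site 33 (G→A), site 38 (A→T), site 44 (T→G).
p = 10/45 = 0.222222.
d = −0.75 · ln(1 − (4/3)·0.222222) = −0.75 · ln(0.703704) = −0.75 · (-0.351397) = 0.2635.

0.2635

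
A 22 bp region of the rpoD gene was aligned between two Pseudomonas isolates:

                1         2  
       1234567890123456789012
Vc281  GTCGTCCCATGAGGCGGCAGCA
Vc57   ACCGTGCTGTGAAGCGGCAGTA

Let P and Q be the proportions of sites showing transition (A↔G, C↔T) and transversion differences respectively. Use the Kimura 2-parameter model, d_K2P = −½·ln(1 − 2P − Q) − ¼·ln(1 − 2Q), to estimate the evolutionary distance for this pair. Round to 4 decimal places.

The sequences differ at positions 1 (G/A, transition), 2 (T/C, transition), 6 (C/G, transversion), 8 (C/T, transition), 9 (A/G, transition), 13 (G/A, transition), 21 (C/T, transition).
Of the 7 differences, 6 transitions and 1 transversion over 22 sites: P = 6/22 = 0.272727, Q = 1/22 = 0.045455.
d = −0.5·ln(0.409091) − 0.25·ln(0.909090) = −0.5·(-0.893818) − 0.25·(-0.095311) = 0.4707.

0.4707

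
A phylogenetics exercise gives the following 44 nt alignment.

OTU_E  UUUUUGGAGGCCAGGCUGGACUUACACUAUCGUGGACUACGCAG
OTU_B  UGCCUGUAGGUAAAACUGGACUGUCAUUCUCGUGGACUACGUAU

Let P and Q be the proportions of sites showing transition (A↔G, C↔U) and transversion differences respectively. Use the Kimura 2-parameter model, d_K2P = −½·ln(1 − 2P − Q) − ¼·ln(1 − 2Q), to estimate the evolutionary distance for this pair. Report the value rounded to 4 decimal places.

0.4201

Mismatches occur at site 2 (U→G, transversion), site 3 (U→C, transition), site 4 (U→C, transition), site 7 (G→U, transversion), site 11 (C→U, transition), site 12 (C→A, transversion), site 14 (G→A, transition), site 15 (G→A, transition), site 23 (U→G, transversion), site 24 (A→U, transversion), site 27 (C→U, transition), site 29 (A→C, transversion), site 42 (C→U, transition), site 44 (G→U, transversion).
Of the 14 differences, 7 transitions and 7 transversions over 44 sites: P = 7/44 = 0.159091, Q = 7/44 = 0.159091.
d = −0.5·ln(0.522727) − 0.25·ln(0.681818) = −0.5·(-0.648696) − 0.25·(-0.382993) = 0.4201.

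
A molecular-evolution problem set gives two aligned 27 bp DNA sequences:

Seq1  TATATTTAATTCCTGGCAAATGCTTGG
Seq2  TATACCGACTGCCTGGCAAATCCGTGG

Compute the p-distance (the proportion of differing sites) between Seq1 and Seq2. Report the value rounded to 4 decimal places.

Mismatches occur at site 5 (T/C), site 6 (T/C), site 7 (T/G), site 9 (A/C), site 11 (T/G), site 22 (G/C), site 24 (T/G).
There are 7 differences over 27 sites, so p = 7/27 = 0.2593.

0.2593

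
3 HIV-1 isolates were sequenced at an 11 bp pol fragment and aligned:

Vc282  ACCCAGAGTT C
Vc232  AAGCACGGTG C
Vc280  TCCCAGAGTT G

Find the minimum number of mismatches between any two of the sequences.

Pairwise Hamming distances:
  Vc282 vs Vc232: 5
  Vc282 vs Vc280: 2
  Vc232 vs Vc280: 7
The smallest is 2, between Vc282 and Vc280.

2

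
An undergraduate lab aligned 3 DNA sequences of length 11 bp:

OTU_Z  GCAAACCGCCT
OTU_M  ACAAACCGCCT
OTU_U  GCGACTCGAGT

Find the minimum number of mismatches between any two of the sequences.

Pairwise Hamming distances:
  OTU_Z vs OTU_M: 1
  OTU_Z vs OTU_U: 5
  OTU_M vs OTU_U: 6
The smallest is 1, between OTU_Z and OTU_M.

1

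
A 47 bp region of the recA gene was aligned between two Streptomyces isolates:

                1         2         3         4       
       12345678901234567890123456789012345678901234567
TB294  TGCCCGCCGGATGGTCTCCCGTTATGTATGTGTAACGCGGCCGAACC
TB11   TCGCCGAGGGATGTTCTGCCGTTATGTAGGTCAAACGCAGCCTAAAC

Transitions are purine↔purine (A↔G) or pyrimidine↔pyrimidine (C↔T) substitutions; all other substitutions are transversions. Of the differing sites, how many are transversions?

11

The sequences differ at positions 2 (G/C, transversion), 3 (C/G, transversion), 7 (C/A, transversion), 8 (C/G, transversion), 14 (G/T, transversion), 18 (C/G, transversion), 29 (T/G, transversion), 32 (G/C, transversion), 33 (T/A, transversion), 39 (G/A, transition), 43 (G/T, transversion), 46 (C/A, transversion).
Of the 12 differences, 1 transition and 11 transversions, so the answer is 11.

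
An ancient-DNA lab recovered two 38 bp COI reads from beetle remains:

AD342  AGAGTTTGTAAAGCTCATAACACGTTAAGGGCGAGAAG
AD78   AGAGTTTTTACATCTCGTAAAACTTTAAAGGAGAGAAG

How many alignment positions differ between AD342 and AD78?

8

Mismatches occur at site 8 (G↔T), site 11 (A↔C), site 13 (G↔T), site 17 (A↔G), site 21 (C↔A), site 24 (G↔T), site 29 (G↔A), site 32 (C↔A).
That gives 8 mismatches out of 38 aligned sites, so the Hamming distance is 8.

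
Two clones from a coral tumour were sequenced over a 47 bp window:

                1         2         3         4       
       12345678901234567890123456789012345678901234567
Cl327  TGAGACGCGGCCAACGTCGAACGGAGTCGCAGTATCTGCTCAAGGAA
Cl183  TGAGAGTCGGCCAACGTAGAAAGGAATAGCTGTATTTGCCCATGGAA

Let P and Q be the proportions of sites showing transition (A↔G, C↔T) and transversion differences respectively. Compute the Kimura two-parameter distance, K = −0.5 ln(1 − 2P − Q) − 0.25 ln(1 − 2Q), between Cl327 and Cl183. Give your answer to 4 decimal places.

Differing sites — 6:C/G (Tv); 7:G/T (Tv); 18:C/A (Tv); 22:C/A (Tv); 26:G/A (Ti); 28:C/A (Tv); 31:A/T (Tv); 36:C/T (Ti); 40:T/C (Ti); 43:A/T (Tv).
Of the 10 differences, 3 transitions and 7 transversions over 47 sites: P = 3/47 = 0.063830, Q = 7/47 = 0.148936.
d = −0.5·ln(0.723404) − 0.25·ln(0.702128) = −0.5·(-0.323787) − 0.25·(-0.353640) = 0.2503.

0.2503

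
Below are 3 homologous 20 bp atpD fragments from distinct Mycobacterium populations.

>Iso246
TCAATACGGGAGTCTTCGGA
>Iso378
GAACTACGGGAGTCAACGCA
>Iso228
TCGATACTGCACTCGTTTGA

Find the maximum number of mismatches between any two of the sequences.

12

Pairwise Hamming distances:
  Iso246 vs Iso378: 6
  Iso246 vs Iso228: 7
  Iso378 vs Iso228: 12
The largest is 12, between Iso378 and Iso228.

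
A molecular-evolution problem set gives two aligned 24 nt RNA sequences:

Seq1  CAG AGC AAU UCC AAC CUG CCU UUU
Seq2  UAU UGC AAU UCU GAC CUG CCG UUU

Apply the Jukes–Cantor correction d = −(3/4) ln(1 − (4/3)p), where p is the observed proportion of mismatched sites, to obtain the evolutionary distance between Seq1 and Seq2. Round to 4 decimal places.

0.3041

The sequences differ at positions 1 (C/U), 3 (G/U), 4 (A/U), 12 (C/U), 13 (A/G), 21 (U/G).
p = 6/24 = 0.250000.
d = −0.75 · ln(1 − (4/3)·0.250000) = −0.75 · ln(0.666667) = −0.75 · (-0.405465) = 0.3041.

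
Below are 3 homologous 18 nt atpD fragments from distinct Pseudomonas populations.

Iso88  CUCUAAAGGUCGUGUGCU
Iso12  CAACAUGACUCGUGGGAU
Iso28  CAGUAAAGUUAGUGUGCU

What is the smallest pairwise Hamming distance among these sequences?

Pairwise Hamming distances:
  Iso88 vs Iso12: 9
  Iso88 vs Iso28: 4
  Iso12 vs Iso28: 9
The smallest is 4, between Iso88 and Iso28.

4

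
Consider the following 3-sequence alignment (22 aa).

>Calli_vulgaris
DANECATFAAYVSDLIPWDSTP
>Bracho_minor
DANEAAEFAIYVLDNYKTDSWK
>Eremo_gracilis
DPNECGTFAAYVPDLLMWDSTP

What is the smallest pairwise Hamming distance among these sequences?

Pairwise Hamming distances:
  Calli_vulgaris vs Bracho_minor: 10
  Calli_vulgaris vs Eremo_gracilis: 5
  Bracho_minor vs Eremo_gracilis: 12
The smallest is 5, between Calli_vulgaris and Eremo_gracilis.

5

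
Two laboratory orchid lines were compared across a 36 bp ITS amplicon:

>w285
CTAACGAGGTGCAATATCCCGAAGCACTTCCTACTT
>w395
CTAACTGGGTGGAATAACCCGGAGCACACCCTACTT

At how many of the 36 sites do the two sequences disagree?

7

Differing sites — 6:G/T; 7:A/G; 12:C/G; 17:T/A; 22:A/G; 28:T/A; 29:T/C.
That gives 7 mismatches out of 36 aligned sites, so the Hamming distance is 7.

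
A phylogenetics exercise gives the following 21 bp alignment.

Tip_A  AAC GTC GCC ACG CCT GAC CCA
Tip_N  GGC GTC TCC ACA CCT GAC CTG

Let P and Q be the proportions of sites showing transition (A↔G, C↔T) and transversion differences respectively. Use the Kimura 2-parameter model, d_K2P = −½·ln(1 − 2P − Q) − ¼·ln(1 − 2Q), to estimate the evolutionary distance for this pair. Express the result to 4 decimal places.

Mismatches occur at site 1 (A→G, transition), site 2 (A→G, transition), site 7 (G→T, transversion), site 12 (G→A, transition), site 20 (C→T, transition), site 21 (A→G, transition).
Of the 6 differences, 5 transitions and 1 transversion over 21 sites: P = 5/21 = 0.238095, Q = 1/21 = 0.047619.
d = −0.5·ln(0.476191) − 0.25·ln(0.904762) = −0.5·(-0.741936) − 0.25·(-0.100083) = 0.3960.

0.3960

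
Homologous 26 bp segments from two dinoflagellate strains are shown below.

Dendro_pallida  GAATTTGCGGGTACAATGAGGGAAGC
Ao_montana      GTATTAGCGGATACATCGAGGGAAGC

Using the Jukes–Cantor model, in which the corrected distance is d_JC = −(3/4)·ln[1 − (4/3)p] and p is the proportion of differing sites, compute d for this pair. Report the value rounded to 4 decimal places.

0.2222

The sequences differ at positions 2 (A/T), 6 (T/A), 11 (G/A), 16 (A/T), 17 (T/C).
p = 5/26 = 0.192308.
d = −0.75 · ln(1 − (4/3)·0.192308) = −0.75 · ln(0.743589) = −0.75 · (-0.296267) = 0.2222.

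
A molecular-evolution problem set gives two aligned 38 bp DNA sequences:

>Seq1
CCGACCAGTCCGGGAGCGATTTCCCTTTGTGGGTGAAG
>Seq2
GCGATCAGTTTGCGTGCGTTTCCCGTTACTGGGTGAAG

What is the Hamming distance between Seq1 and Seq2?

11

The sequences differ at positions 1 (C/G), 5 (C/T), 10 (C/T), 11 (C/T), 13 (G/C), 15 (A/T), 19 (A/T), 22 (T/C), 25 (C/G), 28 (T/A), 29 (G/C).
That gives 11 mismatches out of 38 aligned sites, so the Hamming distance is 11.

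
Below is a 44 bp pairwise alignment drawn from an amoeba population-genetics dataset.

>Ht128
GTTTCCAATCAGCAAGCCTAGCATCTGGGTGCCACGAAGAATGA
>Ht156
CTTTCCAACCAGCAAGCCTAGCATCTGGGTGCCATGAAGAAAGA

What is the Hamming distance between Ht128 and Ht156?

Differing sites — 1:G/C; 9:T/C; 35:C/T; 42:T/A.
That gives 4 mismatches out of 44 aligned sites, so the Hamming distance is 4.

4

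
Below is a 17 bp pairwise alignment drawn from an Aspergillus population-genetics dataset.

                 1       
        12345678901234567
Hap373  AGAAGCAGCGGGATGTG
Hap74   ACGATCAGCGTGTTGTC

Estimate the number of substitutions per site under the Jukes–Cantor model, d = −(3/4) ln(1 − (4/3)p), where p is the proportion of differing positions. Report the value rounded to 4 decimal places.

0.4770

Mismatches occur at site 2 (G/C), site 3 (A/G), site 5 (G/T), site 11 (G/T), site 13 (A/T), site 17 (G/C).
p = 6/17 = 0.352941.
d = −0.75 · ln(1 − (4/3)·0.352941) = −0.75 · ln(0.529412) = −0.75 · (-0.635988) = 0.4770.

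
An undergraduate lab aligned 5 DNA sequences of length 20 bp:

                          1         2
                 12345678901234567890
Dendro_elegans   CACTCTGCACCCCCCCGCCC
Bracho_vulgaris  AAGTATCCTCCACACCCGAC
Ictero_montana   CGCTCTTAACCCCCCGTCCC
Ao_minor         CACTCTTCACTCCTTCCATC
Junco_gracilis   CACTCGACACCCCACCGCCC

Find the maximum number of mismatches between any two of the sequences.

Pairwise Hamming distances:
  Dendro_elegans vs Bracho_vulgaris: 10
  Dendro_elegans vs Ictero_montana: 5
  Dendro_elegans vs Ao_minor: 7
  Dendro_elegans vs Junco_gracilis: 3
  Bracho_vulgaris vs Ictero_montana: 13
  Bracho_vulgaris vs Ao_minor: 11
  Bracho_vulgaris vs Junco_gracilis: 10
  Ictero_montana vs Ao_minor: 9
  Ictero_montana vs Junco_gracilis: 7
  Ao_minor vs Junco_gracilis: 8
The largest is 13, between Bracho_vulgaris and Ictero_montana.

13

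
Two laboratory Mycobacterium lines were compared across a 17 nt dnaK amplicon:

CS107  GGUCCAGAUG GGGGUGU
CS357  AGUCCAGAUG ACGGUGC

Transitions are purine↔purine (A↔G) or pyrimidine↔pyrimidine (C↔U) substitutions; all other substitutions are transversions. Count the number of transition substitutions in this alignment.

Differing sites — 1:G/A (Ti); 11:G/A (Ti); 12:G/C (Tv); 17:U/C (Ti).
Of the 4 differences, 3 transitions and 1 transversion, so the answer is 3.

3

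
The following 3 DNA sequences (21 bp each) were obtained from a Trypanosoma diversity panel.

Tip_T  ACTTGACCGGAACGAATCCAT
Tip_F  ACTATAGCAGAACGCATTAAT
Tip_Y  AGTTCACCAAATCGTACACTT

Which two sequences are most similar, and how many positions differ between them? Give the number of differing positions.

7

Pairwise Hamming distances:
  Tip_T vs Tip_F: 7
  Tip_T vs Tip_Y: 9
  Tip_F vs Tip_Y: 11
The smallest is 7, between Tip_T and Tip_F.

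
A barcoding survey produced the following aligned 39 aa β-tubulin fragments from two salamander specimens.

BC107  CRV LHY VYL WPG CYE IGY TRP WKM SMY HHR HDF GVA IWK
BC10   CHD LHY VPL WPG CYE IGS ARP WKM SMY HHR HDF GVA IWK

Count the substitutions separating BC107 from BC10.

The sequences differ at positions 2 (R/H), 3 (V/D), 8 (Y/P), 18 (Y/S), 19 (T/A).
That gives 5 mismatches out of 39 aligned sites, so the Hamming distance is 5.

5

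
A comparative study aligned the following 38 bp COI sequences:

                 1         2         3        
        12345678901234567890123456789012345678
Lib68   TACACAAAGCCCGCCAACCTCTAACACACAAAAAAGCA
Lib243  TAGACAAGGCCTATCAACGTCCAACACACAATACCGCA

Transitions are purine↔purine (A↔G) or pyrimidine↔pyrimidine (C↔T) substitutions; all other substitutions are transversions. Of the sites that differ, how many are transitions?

Mismatches occur at site 3 (C→G, transversion), site 8 (A→G, transition), site 12 (C→T, transition), site 13 (G→A, transition), site 14 (C→T, transition), site 19 (C→G, transversion), site 22 (T→C, transition), site 32 (A→T, transversion), site 34 (A→C, transversion), site 35 (A→C, transversion).
Of the 10 differences, 5 transitions and 5 transversions, so the answer is 5.

5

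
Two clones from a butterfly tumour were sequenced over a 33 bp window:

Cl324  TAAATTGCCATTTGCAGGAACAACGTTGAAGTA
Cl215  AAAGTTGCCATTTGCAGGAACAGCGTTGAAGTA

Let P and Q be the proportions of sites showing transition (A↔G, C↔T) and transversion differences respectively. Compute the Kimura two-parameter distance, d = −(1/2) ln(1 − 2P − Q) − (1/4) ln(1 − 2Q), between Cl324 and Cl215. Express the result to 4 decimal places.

0.0978

Differing sites — 1:T/A (Tv); 4:A/G (Ti); 23:A/G (Ti).
Of the 3 differences, 2 transitions and 1 transversion over 33 sites: P = 2/33 = 0.060606, Q = 1/33 = 0.030303.
d = −0.5·ln(0.848485) − 0.25·ln(0.939394) = −0.5·(-0.164303) − 0.25·(-0.062520) = 0.0978.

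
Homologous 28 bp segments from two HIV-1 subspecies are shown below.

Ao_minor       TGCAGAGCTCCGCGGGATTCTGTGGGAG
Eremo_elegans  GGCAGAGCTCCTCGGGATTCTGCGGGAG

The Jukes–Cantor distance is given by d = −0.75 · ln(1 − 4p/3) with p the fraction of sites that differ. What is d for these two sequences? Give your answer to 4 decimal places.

The sequences differ at positions 1 (T/G), 12 (G/T), 23 (T/C).
p = 3/28 = 0.107143.
d = −0.75 · ln(1 − (4/3)·0.107143) = −0.75 · ln(0.857143) = −0.75 · (-0.154151) = 0.1156.

0.1156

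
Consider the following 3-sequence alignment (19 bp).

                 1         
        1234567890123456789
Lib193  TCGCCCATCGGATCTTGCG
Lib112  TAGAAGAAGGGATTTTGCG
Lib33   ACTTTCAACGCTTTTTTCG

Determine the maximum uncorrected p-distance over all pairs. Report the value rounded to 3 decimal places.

0.526

Pairwise Hamming distances:
  Lib193 vs Lib112: 7
  Lib193 vs Lib33: 9
  Lib112 vs Lib33: 10
The largest is 10 mismatches, between Lib112 and Lib33; p = 10/19 = 0.526.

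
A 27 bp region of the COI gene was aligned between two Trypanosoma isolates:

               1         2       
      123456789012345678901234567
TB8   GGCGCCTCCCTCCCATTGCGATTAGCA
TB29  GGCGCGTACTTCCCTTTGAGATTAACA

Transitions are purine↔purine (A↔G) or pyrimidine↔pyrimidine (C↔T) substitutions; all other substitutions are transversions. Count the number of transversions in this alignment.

4

The sequences differ at positions 6 (C/G, transversion), 8 (C/A, transversion), 10 (C/T, transition), 15 (A/T, transversion), 19 (C/A, transversion), 25 (G/A, transition).
Of the 6 differences, 2 transitions and 4 transversions, so the answer is 4.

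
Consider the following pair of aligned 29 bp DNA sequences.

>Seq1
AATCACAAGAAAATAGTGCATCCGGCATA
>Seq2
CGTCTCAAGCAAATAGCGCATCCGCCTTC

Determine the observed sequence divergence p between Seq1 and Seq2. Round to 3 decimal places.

0.276

Differing sites — 1:A/C; 2:A/G; 5:A/T; 10:A/C; 17:T/C; 25:G/C; 27:A/T; 29:A/C.
There are 8 differences over 29 sites, so p = 8/29 = 0.276.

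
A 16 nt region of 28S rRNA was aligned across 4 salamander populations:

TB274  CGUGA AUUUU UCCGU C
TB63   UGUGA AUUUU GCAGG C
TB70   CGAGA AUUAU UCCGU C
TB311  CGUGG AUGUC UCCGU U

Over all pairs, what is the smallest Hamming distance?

Pairwise Hamming distances:
  TB274 vs TB63: 4
  TB274 vs TB70: 2
  TB274 vs TB311: 4
  TB63 vs TB70: 6
  TB63 vs TB311: 8
  TB70 vs TB311: 6
The smallest is 2, between TB274 and TB70.

2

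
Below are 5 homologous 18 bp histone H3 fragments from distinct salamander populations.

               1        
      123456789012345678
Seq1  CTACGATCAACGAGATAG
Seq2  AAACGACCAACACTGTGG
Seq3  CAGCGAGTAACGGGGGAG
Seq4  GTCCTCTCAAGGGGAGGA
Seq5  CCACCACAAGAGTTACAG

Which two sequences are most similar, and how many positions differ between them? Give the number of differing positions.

Pairwise Hamming distances:
  Seq1 vs Seq2: 8
  Seq1 vs Seq3: 7
  Seq1 vs Seq4: 9
  Seq1 vs Seq5: 9
  Seq2 vs Seq3: 9
  Seq2 vs Seq4: 13
  Seq2 vs Seq5: 11
  Seq3 vs Seq4: 11
  Seq3 vs Seq5: 11
  Seq4 vs Seq5: 14
The smallest is 7, between Seq1 and Seq3.

7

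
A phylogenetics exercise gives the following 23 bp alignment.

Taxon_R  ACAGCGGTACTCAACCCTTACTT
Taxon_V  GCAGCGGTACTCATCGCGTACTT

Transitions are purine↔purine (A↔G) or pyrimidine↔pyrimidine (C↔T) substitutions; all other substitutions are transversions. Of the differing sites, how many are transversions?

Mismatches occur at site 1 (A→G, transition), site 14 (A→T, transversion), site 16 (C→G, transversion), site 18 (T→G, transversion).
Of the 4 differences, 1 transition and 3 transversions, so the answer is 3.

3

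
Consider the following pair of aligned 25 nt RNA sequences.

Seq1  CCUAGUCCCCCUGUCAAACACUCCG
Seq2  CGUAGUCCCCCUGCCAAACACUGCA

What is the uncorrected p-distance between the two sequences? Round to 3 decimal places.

Mismatches occur at site 2 (C→G), site 14 (U→C), site 23 (C→G), site 25 (G→A).
There are 4 differences over 25 sites, so p = 4/25 = 0.160.

0.160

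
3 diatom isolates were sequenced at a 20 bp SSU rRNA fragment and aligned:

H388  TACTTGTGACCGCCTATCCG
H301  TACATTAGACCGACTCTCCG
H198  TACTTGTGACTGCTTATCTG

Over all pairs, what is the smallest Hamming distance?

Pairwise Hamming distances:
  H388 vs H301: 5
  H388 vs H198: 3
  H301 vs H198: 8
The smallest is 3, between H388 and H198.

3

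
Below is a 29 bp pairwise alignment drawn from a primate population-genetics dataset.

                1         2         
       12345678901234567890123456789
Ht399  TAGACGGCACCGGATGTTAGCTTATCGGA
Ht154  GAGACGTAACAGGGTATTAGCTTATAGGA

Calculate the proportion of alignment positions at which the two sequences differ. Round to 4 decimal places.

0.2414

The sequences differ at positions 1 (T/G), 7 (G/T), 8 (C/A), 11 (C/A), 14 (A/G), 16 (G/A), 26 (C/A).
There are 7 differences over 29 sites, so p = 7/29 = 0.2414.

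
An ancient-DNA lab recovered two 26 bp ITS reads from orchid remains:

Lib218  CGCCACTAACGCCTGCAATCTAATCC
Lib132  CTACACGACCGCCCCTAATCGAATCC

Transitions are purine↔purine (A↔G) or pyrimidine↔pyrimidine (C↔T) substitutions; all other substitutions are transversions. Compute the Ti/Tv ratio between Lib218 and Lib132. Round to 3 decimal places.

0.333

Mismatches occur at site 2 (G↔T, transversion), site 3 (C↔A, transversion), site 7 (T↔G, transversion), site 9 (A↔C, transversion), site 14 (T↔C, transition), site 15 (G↔C, transversion), site 16 (C↔T, transition), site 21 (T↔G, transversion).
Of the 8 differences, 2 transitions and 6 transversions, so Ti/Tv = 2/6 = 0.333.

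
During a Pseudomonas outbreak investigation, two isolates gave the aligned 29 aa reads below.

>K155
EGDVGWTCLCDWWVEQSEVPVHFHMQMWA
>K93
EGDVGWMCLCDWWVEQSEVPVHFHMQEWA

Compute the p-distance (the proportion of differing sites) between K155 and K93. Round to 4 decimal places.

0.0690

The sequences differ at positions 7 (T/M), 27 (M/E).
There are 2 differences over 29 sites, so p = 2/29 = 0.0690.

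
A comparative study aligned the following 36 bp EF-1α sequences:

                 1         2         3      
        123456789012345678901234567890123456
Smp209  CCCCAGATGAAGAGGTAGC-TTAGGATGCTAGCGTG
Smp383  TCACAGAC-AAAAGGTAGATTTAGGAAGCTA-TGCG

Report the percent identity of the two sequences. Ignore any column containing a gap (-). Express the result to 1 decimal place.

Excluding the 3 gap columns leaves 33 comparable sites.
Mismatches occur at site 1 (C/T), site 3 (C/A), site 8 (T/C), site 12 (G/A), site 19 (C/A), site 27 (T/A), site 33 (C/T), site 35 (T/C).
25 of the 33 comparable sites match, so the percent identity is 25/33 × 100 = 75.8%.

75.8%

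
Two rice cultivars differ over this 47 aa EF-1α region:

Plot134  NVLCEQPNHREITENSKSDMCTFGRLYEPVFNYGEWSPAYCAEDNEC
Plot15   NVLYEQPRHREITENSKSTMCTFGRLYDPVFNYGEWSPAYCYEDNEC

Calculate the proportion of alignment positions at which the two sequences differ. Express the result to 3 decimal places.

0.106

The sequences differ at positions 4 (C/Y), 8 (N/R), 19 (D/T), 28 (E/D), 42 (A/Y).
There are 5 differences over 47 sites, so p = 5/47 = 0.106.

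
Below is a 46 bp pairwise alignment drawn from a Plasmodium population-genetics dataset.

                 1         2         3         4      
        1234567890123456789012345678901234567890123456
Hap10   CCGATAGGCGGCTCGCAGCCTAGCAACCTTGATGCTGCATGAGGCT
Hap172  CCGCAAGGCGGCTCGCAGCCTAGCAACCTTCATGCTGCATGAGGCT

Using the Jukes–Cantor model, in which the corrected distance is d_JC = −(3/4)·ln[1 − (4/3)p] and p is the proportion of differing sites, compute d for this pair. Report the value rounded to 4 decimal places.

Differing sites — 4:A/C; 5:T/A; 31:G/C.
p = 3/46 = 0.065217.
d = −0.75 · ln(1 − (4/3)·0.065217) = −0.75 · ln(0.913044) = −0.75 · (-0.090971) = 0.0682.

0.0682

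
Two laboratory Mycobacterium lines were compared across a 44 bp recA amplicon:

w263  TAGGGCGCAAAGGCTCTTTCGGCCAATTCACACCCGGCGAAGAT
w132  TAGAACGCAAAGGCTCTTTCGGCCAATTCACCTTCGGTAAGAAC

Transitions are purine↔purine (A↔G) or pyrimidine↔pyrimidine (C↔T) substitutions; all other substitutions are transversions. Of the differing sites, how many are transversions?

Mismatches occur at site 4 (G↔A, transition), site 5 (G↔A, transition), site 32 (A↔C, transversion), site 33 (C↔T, transition), site 34 (C↔T, transition), site 38 (C↔T, transition), site 39 (G↔A, transition), site 41 (A↔G, transition), site 42 (G↔A, transition), site 44 (T↔C, transition).
Of the 10 differences, 9 transitions and 1 transversion, so the answer is 1.

1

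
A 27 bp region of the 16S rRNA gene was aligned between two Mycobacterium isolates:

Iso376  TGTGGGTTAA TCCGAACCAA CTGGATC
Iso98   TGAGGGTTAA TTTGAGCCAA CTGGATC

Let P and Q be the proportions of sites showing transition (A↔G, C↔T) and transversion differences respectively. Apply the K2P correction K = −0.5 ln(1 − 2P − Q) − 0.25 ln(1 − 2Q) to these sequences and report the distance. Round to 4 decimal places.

Mismatches occur at site 3 (T→A, transversion), site 12 (C→T, transition), site 13 (C→T, transition), site 16 (A→G, transition).
Of the 4 differences, 3 transitions and 1 transversion over 27 sites: P = 3/27 = 0.111111, Q = 1/27 = 0.037037.
d = −0.5·ln(0.740741) − 0.25·ln(0.925926) = −0.5·(-0.300104) − 0.25·(-0.076961) = 0.1693.

0.1693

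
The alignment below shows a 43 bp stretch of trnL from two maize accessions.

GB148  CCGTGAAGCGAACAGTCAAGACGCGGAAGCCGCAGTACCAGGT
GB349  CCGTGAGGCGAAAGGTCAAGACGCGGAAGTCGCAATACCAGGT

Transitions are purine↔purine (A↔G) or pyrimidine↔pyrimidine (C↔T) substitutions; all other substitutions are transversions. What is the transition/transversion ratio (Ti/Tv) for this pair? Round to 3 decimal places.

Mismatches occur at site 7 (A/G, transition), site 13 (C/A, transversion), site 14 (A/G, transition), site 30 (C/T, transition), site 35 (G/A, transition).
Of the 5 differences, 4 transitions and 1 transversion, so Ti/Tv = 4/1 = 4.000.

4.000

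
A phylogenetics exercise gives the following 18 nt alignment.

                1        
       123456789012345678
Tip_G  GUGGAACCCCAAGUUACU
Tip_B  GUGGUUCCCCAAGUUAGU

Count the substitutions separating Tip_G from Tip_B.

Differing sites — 5:A/U; 6:A/U; 17:C/G.
That gives 3 mismatches out of 18 aligned sites, so the Hamming distance is 3.

3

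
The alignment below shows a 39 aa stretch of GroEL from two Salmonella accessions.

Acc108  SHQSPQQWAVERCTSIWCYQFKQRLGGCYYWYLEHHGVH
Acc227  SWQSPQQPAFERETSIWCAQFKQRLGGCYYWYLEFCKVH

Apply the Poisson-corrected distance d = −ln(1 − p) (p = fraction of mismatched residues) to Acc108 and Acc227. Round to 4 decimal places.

0.2296

Mismatches occur at site 2 (H/W), site 8 (W/P), site 10 (V/F), site 13 (C/E), site 19 (Y/A), site 35 (H/F), site 36 (H/C), site 37 (G/K).
p = 8/39 = 0.205128.
d = −ln(1 − 0.205128) = −ln(0.794872) = 0.2296.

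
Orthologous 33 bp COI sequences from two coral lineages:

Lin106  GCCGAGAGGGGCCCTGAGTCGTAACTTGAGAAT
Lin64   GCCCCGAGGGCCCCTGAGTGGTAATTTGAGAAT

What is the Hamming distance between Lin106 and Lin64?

5

Mismatches occur at site 4 (G→C), site 5 (A→C), site 11 (G→C), site 20 (C→G), site 25 (C→T).
That gives 5 mismatches out of 33 aligned sites, so the Hamming distance is 5.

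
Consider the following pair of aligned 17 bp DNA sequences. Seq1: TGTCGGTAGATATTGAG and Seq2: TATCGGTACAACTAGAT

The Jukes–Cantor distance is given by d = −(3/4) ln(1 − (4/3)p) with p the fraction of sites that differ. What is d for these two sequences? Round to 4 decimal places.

0.4770

The sequences differ at positions 2 (G/A), 9 (G/C), 11 (T/A), 12 (A/C), 14 (T/A), 17 (G/T).
p = 6/17 = 0.352941.
d = −0.75 · ln(1 − (4/3)·0.352941) = −0.75 · ln(0.529412) = −0.75 · (-0.635988) = 0.4770.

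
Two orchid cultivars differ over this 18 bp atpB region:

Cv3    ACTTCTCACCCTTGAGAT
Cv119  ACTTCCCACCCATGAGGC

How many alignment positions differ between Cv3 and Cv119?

4

Differing sites — 6:T/C; 12:T/A; 17:A/G; 18:T/C.
That gives 4 mismatches out of 18 aligned sites, so the Hamming distance is 4.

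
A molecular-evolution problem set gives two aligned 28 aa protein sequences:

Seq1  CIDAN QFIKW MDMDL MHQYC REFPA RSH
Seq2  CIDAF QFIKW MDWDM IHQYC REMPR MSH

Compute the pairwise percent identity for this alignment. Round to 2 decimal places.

Mismatches occur at site 5 (N→F), site 13 (M→W), site 15 (L→M), site 16 (M→I), site 23 (F→M), site 25 (A→R), site 26 (R→M).
21 of the 28 sites match, so the percent identity is 21/28 × 100 = 75.00%.

75.00%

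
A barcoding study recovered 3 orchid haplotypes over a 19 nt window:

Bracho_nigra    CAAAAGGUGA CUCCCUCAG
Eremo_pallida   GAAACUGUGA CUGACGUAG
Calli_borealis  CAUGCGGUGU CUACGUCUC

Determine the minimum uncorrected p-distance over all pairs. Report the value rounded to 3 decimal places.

0.368

Pairwise Hamming distances:
  Bracho_nigra vs Eremo_pallida: 7
  Bracho_nigra vs Calli_borealis: 8
  Eremo_pallida vs Calli_borealis: 12
The smallest is 7 mismatches, between Bracho_nigra and Eremo_pallida; p = 7/19 = 0.368.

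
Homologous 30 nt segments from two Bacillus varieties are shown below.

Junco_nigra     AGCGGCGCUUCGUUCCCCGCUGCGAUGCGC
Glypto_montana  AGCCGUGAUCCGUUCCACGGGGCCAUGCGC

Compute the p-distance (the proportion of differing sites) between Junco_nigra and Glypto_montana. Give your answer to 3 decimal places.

0.267

Mismatches occur at site 4 (G/C), site 6 (C/U), site 8 (C/A), site 10 (U/C), site 17 (C/A), site 20 (C/G), site 21 (U/G), site 24 (G/C).
There are 8 differences over 30 sites, so p = 8/30 = 0.267.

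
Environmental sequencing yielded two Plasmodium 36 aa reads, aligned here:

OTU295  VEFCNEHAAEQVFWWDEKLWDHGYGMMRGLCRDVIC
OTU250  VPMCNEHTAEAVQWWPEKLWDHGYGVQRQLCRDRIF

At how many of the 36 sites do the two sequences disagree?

11

The sequences differ at positions 2 (E/P), 3 (F/M), 8 (A/T), 11 (Q/A), 13 (F/Q), 16 (D/P), 26 (M/V), 27 (M/Q), 29 (G/Q), 34 (V/R), 36 (C/F).
That gives 11 mismatches out of 36 aligned sites, so the Hamming distance is 11.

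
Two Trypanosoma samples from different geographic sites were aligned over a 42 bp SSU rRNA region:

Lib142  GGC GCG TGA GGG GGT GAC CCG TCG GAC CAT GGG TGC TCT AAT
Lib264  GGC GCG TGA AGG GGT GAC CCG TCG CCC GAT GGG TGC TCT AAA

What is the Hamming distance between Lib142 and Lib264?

5

The sequences differ at positions 10 (G/A), 25 (G/C), 26 (A/C), 28 (C/G), 42 (T/A).
That gives 5 mismatches out of 42 aligned sites, so the Hamming distance is 5.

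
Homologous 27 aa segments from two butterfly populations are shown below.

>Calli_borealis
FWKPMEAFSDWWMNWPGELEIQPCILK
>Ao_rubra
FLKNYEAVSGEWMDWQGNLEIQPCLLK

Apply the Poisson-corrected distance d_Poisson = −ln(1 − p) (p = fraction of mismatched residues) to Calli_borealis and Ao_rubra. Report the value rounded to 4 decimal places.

Mismatches occur at site 2 (W/L), site 4 (P/N), site 5 (M/Y), site 8 (F/V), site 10 (D/G), site 11 (W/E), site 14 (N/D), site 16 (P/Q), site 18 (E/N), site 25 (I/L).
p = 10/27 = 0.370370.
d = −ln(1 − 0.370370) = −ln(0.629630) = 0.4626.

0.4626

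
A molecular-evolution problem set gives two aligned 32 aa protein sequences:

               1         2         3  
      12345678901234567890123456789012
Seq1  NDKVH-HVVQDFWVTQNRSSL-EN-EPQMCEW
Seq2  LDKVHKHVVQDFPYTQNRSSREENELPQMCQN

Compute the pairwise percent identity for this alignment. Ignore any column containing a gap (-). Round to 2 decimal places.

75.86%

Excluding the 3 gap columns leaves 29 comparable sites.
Mismatches occur at site 1 (N→L), site 13 (W→P), site 14 (V→Y), site 21 (L→R), site 26 (E→L), site 31 (E→Q), site 32 (W→N).
22 of the 29 comparable sites match, so the percent identity is 22/29 × 100 = 75.86%.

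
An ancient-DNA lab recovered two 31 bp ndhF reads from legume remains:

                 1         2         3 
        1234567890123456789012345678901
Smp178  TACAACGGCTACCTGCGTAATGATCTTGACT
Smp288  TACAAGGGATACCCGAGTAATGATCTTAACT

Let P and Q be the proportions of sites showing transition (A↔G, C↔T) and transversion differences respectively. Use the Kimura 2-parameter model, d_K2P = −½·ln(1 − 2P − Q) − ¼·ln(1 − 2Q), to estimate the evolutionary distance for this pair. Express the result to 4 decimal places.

0.1817

Differing sites — 6:C/G (Tv); 9:C/A (Tv); 14:T/C (Ti); 16:C/A (Tv); 28:G/A (Ti).
Of the 5 differences, 2 transitions and 3 transversions over 31 sites: P = 2/31 = 0.064516, Q = 3/31 = 0.096774.
d = −0.5·ln(0.774194) − 0.25·ln(0.806452) = −0.5·(-0.255933) − 0.25·(-0.215111) = 0.1817.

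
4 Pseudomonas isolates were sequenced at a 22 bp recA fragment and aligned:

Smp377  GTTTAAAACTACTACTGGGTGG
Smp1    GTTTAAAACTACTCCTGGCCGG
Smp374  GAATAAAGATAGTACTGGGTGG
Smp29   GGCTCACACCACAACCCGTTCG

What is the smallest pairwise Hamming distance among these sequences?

Pairwise Hamming distances:
  Smp377 vs Smp1: 3
  Smp377 vs Smp374: 5
  Smp377 vs Smp29: 10
  Smp1 vs Smp374: 8
  Smp1 vs Smp29: 12
  Smp374 vs Smp29: 13
The smallest is 3, between Smp377 and Smp1.

3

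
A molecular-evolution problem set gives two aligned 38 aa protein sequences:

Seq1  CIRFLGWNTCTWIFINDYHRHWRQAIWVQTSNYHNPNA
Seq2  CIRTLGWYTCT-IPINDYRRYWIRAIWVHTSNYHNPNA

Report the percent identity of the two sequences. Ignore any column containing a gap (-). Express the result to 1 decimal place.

Excluding the 1 gap column leaves 37 comparable sites.
The sequences differ at positions 4 (F/T), 8 (N/Y), 14 (F/P), 19 (H/R), 21 (H/Y), 23 (R/I), 24 (Q/R), 29 (Q/H).
29 of the 37 comparable sites match, so the percent identity is 29/37 × 100 = 78.4%.

78.4%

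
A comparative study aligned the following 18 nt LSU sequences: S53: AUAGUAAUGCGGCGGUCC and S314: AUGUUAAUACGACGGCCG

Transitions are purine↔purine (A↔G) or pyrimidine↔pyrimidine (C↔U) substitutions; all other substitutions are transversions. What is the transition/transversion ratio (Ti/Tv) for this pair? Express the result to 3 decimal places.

The sequences differ at positions 3 (A/G, transition), 4 (G/U, transversion), 9 (G/A, transition), 12 (G/A, transition), 16 (U/C, transition), 18 (C/G, transversion).
Of the 6 differences, 4 transitions and 2 transversions, so Ti/Tv = 4/2 = 2.000.

2.000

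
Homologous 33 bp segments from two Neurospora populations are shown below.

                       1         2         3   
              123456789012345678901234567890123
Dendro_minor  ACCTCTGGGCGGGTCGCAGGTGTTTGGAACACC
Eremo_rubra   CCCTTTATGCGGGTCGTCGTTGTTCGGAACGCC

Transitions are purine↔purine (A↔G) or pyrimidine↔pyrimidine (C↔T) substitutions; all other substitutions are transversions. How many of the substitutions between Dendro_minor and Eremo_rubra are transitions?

5

Differing sites — 1:A/C (Tv); 5:C/T (Ti); 7:G/A (Ti); 8:G/T (Tv); 17:C/T (Ti); 18:A/C (Tv); 20:G/T (Tv); 25:T/C (Ti); 31:A/G (Ti).
Of the 9 differences, 5 transitions and 4 transversions, so the answer is 5.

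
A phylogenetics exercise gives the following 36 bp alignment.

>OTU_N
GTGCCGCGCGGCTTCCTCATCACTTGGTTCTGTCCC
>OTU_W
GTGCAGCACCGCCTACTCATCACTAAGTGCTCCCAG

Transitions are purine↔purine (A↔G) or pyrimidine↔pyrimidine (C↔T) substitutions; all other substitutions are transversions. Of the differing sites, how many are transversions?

Mismatches occur at site 5 (C/A, transversion), site 8 (G/A, transition), site 10 (G/C, transversion), site 13 (T/C, transition), site 15 (C/A, transversion), site 25 (T/A, transversion), site 26 (G/A, transition), site 29 (T/G, transversion), site 32 (G/C, transversion), site 33 (T/C, transition), site 35 (C/A, transversion), site 36 (C/G, transversion).
Of the 12 differences, 4 transitions and 8 transversions, so the answer is 8.

8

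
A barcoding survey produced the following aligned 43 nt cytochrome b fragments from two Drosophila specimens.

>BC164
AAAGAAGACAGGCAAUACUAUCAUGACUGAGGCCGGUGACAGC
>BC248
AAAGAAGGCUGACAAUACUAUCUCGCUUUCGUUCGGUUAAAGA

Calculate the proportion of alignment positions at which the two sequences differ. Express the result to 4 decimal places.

0.3256

The sequences differ at positions 8 (A/G), 10 (A/U), 12 (G/A), 23 (A/U), 24 (U/C), 26 (A/C), 27 (C/U), 29 (G/U), 30 (A/C), 32 (G/U), 33 (C/U), 38 (G/U), 40 (C/A), 43 (C/A).
There are 14 differences over 43 sites, so p = 14/43 = 0.3256.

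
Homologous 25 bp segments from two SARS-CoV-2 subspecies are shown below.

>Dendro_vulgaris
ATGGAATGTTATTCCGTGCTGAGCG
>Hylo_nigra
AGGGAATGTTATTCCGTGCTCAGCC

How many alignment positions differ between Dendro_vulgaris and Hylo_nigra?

3

The sequences differ at positions 2 (T/G), 21 (G/C), 25 (G/C).
That gives 3 mismatches out of 25 aligned sites, so the Hamming distance is 3.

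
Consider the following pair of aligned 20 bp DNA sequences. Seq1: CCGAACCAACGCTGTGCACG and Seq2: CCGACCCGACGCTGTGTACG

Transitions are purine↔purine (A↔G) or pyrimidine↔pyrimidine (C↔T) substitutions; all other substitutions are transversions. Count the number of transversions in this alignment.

1

Differing sites — 5:A/C (Tv); 8:A/G (Ti); 17:C/T (Ti).
Of the 3 differences, 2 transitions and 1 transversion, so the answer is 1.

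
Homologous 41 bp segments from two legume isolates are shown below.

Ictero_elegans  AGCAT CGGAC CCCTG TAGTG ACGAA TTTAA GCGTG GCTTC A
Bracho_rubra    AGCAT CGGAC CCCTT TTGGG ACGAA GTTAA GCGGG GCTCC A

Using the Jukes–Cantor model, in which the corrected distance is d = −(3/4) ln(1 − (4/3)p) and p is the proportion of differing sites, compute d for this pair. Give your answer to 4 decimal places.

Differing sites — 15:G/T; 17:A/T; 19:T/G; 26:T/G; 34:T/G; 39:T/C.
p = 6/41 = 0.146341.
d = −0.75 · ln(1 − (4/3)·0.146341) = −0.75 · ln(0.804879) = −0.75 · (-0.217063) = 0.1628.

0.1628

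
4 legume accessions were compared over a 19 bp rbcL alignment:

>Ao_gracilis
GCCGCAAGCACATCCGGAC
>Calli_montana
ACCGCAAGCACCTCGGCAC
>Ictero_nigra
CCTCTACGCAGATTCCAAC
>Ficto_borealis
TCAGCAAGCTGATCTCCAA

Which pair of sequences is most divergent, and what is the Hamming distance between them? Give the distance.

11

Pairwise Hamming distances:
  Ao_gracilis vs Calli_montana: 4
  Ao_gracilis vs Ictero_nigra: 9
  Ao_gracilis vs Ficto_borealis: 8
  Calli_montana vs Ictero_nigra: 11
  Calli_montana vs Ficto_borealis: 8
  Ictero_nigra vs Ficto_borealis: 10
The largest is 11, between Calli_montana and Ictero_nigra.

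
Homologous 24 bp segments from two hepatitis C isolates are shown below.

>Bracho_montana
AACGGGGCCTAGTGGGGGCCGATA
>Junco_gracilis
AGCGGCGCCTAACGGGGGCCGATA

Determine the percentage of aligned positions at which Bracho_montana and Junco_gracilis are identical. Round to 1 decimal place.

83.3%

The sequences differ at positions 2 (A/G), 6 (G/C), 12 (G/A), 13 (T/C).
20 of the 24 sites match, so the percent identity is 20/24 × 100 = 83.3%.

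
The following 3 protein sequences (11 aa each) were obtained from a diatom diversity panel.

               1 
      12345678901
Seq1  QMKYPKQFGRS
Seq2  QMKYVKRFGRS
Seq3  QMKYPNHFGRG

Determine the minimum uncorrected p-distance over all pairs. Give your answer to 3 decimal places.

0.182

Pairwise Hamming distances:
  Seq1 vs Seq2: 2
  Seq1 vs Seq3: 3
  Seq2 vs Seq3: 4
The smallest is 2 mismatches, between Seq1 and Seq2; p = 2/11 = 0.182.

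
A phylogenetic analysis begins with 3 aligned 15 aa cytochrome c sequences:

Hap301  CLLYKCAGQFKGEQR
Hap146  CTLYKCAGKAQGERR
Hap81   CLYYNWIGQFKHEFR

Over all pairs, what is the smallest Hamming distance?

Pairwise Hamming distances:
  Hap301 vs Hap146: 5
  Hap301 vs Hap81: 6
  Hap146 vs Hap81: 10
The smallest is 5, between Hap301 and Hap146.

5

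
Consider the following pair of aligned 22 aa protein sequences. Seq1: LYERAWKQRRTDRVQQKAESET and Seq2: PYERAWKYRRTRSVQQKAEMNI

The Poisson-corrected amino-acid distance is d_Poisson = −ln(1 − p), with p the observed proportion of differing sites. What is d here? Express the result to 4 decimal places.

Differing sites — 1:L/P; 8:Q/Y; 12:D/R; 13:R/S; 20:S/M; 21:E/N; 22:T/I.
p = 7/22 = 0.318182.
d = −ln(1 − 0.318182) = −ln(0.681818) = 0.3830.

0.3830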